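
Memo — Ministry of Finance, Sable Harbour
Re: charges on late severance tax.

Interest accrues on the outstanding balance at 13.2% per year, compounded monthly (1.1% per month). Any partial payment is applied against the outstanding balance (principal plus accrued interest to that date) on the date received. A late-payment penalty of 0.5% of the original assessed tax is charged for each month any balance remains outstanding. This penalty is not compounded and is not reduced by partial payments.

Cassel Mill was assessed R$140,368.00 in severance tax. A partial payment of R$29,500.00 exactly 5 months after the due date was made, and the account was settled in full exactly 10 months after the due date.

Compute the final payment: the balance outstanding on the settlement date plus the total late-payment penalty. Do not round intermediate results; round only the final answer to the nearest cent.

R$132,455.45

Balance at month 5: R$140,368.0000 × (1 + 0.011)^5 = R$148,259.9639…
After R$29,500.00 payment: R$148,259.9639… − R$29,500.00 = R$118,759.9639…
Balance at month 10: R$118,759.9639… × (1 + 0.011)^5 = R$125,437.0509…
Penalty: 10 × 0.5% × R$140,368.00 = R$7,018.40
Final settlement = outstanding balance + penalty = R$125,437.0509… + R$7,018.40 = R$132,455.45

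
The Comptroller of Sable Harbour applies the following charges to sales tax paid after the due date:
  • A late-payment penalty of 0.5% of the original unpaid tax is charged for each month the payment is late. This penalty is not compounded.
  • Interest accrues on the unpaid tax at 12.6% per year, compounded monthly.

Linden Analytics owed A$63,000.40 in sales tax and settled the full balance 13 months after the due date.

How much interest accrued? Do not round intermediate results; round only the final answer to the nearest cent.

A$9,162.74

Interest (12.6%/yr ÷ 12 = 1.05%/month): A$63,000.40 × ((1 + 0.0105)^13 − 1) = A$9,162.7428…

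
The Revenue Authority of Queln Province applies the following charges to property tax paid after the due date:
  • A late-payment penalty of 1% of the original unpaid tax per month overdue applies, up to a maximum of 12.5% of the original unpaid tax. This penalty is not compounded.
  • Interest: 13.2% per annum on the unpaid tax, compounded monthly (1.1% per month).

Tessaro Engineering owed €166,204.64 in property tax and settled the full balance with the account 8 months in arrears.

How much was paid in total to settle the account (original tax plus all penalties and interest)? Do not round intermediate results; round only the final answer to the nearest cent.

Penalty: 8 × 1% × €166,204.64 = €13,296.37… (below the 12.5% cap of €20,775.58)
Interest: €166,204.64 × ((1 + 0.011)^8 − 1) = €166,204.64 × 0.0914636… = €15,201.6697…
Total = €166,204.64 + €13,296.3712 + €15,201.6697… = €194,702.68

€194,702.68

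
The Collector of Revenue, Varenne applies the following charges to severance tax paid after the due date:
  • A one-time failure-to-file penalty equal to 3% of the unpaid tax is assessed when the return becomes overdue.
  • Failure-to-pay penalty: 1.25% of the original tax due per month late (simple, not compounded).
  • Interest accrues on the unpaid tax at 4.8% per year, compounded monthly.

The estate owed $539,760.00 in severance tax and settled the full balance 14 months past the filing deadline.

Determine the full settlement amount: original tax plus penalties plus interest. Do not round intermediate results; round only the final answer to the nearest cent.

Failure-to-file penalty: 3% × $539,760.00 = $16,192.80
Failure-to-pay penalty = 1.25% × $539,760.00 × 14 mo = $94,458.00
Interest (4.8%/yr ÷ 12 = 0.4%/month): $539,760.00 × ((1 + 0.004)^14 − 1) = $31,025.1642…
Total = $539,760.00 + $110,650.8000 + $31,025.1642… = $681,435.96

$681,435.96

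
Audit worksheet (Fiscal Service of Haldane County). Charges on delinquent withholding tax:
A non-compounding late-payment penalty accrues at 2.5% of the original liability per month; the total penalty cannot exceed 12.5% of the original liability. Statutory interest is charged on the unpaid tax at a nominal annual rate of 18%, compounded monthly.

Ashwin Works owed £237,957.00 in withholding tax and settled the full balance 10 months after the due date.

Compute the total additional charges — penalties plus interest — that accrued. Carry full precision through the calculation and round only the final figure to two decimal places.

Penalty (uncapped): 10 × 2.5% × £237,957.00 = £59,489.25; cap = 12.5% × £237,957.00 = £29,744.63… → penalty = £29,744.63…
Interest (18%/yr ÷ 12 = 1.5%/month): £237,957.00 × ((1 + 0.015)^10 − 1) = £38,201.8131…
Penalties + interest = £29,744.6250 + £38,201.8131… = £67,946.44

£67,946.44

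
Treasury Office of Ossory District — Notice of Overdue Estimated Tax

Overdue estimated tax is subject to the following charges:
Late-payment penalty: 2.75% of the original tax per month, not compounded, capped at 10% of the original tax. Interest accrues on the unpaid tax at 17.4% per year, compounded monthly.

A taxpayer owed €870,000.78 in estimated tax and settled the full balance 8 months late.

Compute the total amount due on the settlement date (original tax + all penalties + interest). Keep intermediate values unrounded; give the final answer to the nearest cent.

Penalty (uncapped): 8 × 2.75% × €870,000.78 = €191,400.17…; cap = 10% × €870,000.78 = €87,000.08… → penalty = €87,000.08…
Interest (17.4%/yr ÷ 12 = 1.45%/month): €870,000.78 × ((1 + 0.0145)^8 − 1) = €106,193.0378…
Total = €870,000.78 + €87,000.0780 + €106,193.0378… = €1,063,193.90

€1,063,193.90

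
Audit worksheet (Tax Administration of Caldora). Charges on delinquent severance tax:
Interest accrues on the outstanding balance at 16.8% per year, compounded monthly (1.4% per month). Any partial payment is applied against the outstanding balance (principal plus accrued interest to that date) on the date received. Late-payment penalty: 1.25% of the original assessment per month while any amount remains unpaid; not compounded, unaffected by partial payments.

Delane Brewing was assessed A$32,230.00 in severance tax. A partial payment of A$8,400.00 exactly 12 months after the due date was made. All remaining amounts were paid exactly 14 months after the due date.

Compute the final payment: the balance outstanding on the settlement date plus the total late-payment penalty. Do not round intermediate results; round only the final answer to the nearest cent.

Balance at month 12: A$32,230.0000 × (1 + 0.014)^12 = A$38,081.6507…
After A$8,400.00 payment: A$38,081.6507… − A$8,400.00 = A$29,681.6507…
Balance at month 14: A$29,681.6507… × (1 + 0.014)^2 = A$30,518.5545…
Penalty: 14 × 1.25% × A$32,230.00 = A$5,640.25
Final settlement = outstanding balance + penalty = A$30,518.5545… + A$5,640.25 = A$36,158.80

A$36,158.80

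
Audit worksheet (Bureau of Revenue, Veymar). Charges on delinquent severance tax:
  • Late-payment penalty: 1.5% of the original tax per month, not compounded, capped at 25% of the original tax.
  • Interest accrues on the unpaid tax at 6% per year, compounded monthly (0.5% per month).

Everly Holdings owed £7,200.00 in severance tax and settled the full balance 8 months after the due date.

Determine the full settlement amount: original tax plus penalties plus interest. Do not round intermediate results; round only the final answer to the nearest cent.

Penalty: 8 × 1.5% × £7,200.00 = £864.00 (below the 25% cap of £1,800.00)
Interest: £7,200.00 × ((1 + 0.005)^8 − 1) = £7,200.00 × 0.0407070… = £293.0907…
Total = £7,200.00 + £864.0000 + £293.0907… = £8,357.09

£8,357.09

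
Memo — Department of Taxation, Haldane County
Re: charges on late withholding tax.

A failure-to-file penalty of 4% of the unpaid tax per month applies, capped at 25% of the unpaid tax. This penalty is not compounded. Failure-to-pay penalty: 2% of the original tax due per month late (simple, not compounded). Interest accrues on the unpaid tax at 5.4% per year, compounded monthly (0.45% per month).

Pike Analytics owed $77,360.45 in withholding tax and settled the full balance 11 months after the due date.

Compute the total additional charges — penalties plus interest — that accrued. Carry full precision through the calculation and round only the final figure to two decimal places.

$40,276.09

Failure-to-file: 11 × 4% × $77,360.45 = $34,038.60…, capped at 25% × $77,360.45 = $19,340.11…
Failure-to-pay penalty: 11 × 2% × $77,360.45 = $17,019.30…
Interest: $77,360.45 × ((1 + 0.0045)^11 − 1) = $77,360.45 × 0.0506289… = $3,916.6762…
Penalties + interest = $36,359.4115 + $3,916.6762… = $40,276.09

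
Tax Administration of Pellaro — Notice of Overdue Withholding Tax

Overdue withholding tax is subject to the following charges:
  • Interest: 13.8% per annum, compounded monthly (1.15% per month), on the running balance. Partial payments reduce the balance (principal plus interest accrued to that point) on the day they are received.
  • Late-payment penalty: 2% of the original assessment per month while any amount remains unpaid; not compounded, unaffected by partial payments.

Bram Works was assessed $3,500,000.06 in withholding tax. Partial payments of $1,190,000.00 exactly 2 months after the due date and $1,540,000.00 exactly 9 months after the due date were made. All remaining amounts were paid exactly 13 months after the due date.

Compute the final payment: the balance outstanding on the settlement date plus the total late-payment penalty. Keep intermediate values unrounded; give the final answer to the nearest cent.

$2,009,353.67

Balance at month 2: $3,500,000.0600 × (1 + 0.0115)^2 = $3,580,962.9364…
After $1,190,000.00 payment: $3,580,962.9364… − $1,190,000.00 = $2,390,962.9364…
Balance at month 9: $2,390,962.9364… × (1 + 0.0115)^7 = $2,590,204.5008…
After $1,540,000.00 payment: $2,590,204.5008… − $1,540,000.00 = $1,050,204.5008…
Balance at month 13: $1,050,204.5008… × (1 + 0.0115)^4 = $1,099,353.6524…
Penalty: 13 × 2% × $3,500,000.06 = $910,000.02…
Final settlement = outstanding balance + penalty = $1,099,353.6524… + $910,000.02… = $2,009,353.67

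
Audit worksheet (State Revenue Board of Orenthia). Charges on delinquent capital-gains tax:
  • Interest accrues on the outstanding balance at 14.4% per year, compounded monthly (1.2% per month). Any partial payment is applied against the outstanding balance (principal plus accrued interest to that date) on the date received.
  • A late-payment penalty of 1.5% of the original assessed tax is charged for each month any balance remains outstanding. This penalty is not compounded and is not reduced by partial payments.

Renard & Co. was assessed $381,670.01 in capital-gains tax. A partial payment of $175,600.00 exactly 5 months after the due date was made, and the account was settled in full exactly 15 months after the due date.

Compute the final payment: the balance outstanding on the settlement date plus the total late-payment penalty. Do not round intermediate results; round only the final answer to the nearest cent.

$344,481.32

Balance at month 5: $381,670.0100 × (1 + 0.012)^5 = $405,126.4503…
After $175,600.00 payment: $405,126.4503… − $175,600.00 = $229,526.4503…
Balance at month 15: $229,526.4503… × (1 + 0.012)^10 = $258,605.5644…
Penalty: 15 × 1.5% × $381,670.01 = $85,875.75…
Final settlement = outstanding balance + penalty = $258,605.5644… + $85,875.75… = $344,481.32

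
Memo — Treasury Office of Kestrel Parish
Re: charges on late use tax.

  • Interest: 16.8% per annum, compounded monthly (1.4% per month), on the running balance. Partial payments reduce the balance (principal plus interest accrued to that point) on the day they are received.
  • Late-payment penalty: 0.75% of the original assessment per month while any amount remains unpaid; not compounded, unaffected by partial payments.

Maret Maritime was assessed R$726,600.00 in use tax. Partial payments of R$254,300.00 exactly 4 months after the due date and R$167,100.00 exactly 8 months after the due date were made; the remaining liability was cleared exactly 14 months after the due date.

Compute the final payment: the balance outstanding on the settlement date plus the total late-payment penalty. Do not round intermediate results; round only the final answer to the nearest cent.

R$485,153.03

Balance at month 4: R$726,600.0000 × (1 + 0.014)^4 = R$768,152.0847…
After R$254,300.00 payment: R$768,152.0847… − R$254,300.00 = R$513,852.0847…
Balance at month 8: R$513,852.0847… × (1 + 0.014)^4 = R$543,237.7512…
After R$167,100.00 payment: R$543,237.7512… − R$167,100.00 = R$376,137.7512…
Balance at month 14: R$376,137.7512… × (1 + 0.014)^6 = R$408,860.0277…
Penalty: 14 × 0.75% × R$726,600.00 = R$76,293.00
Final settlement = outstanding balance + penalty = R$408,860.0277… + R$76,293.00 = R$485,153.03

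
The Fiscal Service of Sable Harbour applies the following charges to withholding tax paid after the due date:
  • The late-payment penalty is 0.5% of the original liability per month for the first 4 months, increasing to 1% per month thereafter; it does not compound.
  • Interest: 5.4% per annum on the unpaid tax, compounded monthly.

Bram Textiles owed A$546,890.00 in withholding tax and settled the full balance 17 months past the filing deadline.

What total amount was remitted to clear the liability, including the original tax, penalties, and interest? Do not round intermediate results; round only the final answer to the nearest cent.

A$672,301.15

Penalty, months 1–4: 4 × 0.5% × A$546,890.00 = A$10,937.80
Penalty, months 5–17: 13 × 1% × A$546,890.00 = A$71,095.70
Interest (5.4%/yr ÷ 12 = 0.45%/month): A$546,890.00 × ((1 + 0.0045)^17 − 1) = A$43,377.6481…
Total = A$546,890.00 + A$82,033.5000 + A$43,377.6481… = A$672,301.15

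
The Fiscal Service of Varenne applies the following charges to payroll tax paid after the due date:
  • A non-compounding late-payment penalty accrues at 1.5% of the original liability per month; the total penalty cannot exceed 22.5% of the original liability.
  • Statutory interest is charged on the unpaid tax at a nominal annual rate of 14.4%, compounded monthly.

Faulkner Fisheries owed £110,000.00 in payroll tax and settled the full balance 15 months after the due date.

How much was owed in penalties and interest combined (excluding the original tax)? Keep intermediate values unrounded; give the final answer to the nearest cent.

Penalty (uncapped): 15 × 1.5% × £110,000.00 = £24,750.00; cap = 22.5% × £110,000.00 = £24,750.00 → penalty = £24,750.00
Interest (14.4%/yr ÷ 12 = 1.2%/month): £110,000.00 × ((1 + 0.012)^15 − 1) = £21,552.8838…
Penalties + interest = £24,750.0000 + £21,552.8838… = £46,302.88

£46,302.88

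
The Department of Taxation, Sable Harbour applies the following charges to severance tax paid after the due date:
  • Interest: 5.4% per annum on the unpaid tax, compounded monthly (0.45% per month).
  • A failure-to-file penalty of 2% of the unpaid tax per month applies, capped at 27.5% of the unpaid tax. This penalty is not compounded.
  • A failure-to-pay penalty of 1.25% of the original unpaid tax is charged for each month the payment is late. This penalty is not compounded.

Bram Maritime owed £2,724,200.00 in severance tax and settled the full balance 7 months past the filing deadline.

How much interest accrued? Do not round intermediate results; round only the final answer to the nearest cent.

£86,979.49

Interest: £2,724,200.00 × ((1 + 0.0045)^7 − 1) = £2,724,200.00 × 0.0319285… = £86,979.4937…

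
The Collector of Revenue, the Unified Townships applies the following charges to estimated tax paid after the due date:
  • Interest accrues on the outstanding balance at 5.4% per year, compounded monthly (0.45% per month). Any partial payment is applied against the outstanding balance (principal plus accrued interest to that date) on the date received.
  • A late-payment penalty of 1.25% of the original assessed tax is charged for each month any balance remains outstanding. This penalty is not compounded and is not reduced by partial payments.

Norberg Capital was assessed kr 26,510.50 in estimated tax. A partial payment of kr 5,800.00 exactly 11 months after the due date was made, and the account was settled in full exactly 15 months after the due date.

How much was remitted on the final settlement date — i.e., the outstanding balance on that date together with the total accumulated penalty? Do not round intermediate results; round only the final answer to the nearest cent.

Balance at month 11: kr 26,510.5000 × (1 + 0.0045)^11 = kr 27,852.6980…
After kr 5,800.00 payment: kr 27,852.6980… − kr 5,800.00 = kr 22,052.6980…
Balance at month 15: kr 22,052.6980… × (1 + 0.0045)^4 = kr 22,452.3340…
Penalty: 15 × 1.25% × kr 26,510.50 = kr 4,970.72…
Final settlement = outstanding balance + penalty = kr 22,452.3340… + kr 4,970.72… = kr 27,423.05

kr 27,423.05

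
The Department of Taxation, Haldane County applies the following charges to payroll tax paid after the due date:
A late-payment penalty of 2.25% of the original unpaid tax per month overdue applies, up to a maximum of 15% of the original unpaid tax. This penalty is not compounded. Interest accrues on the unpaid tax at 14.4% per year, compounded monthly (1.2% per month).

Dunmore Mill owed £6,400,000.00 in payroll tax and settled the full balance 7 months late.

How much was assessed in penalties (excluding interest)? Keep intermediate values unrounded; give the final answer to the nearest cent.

£960,000.00

Penalty (uncapped): 7 × 2.25% × £6,400,000.00 = £1,008,000.00; cap = 15% × £6,400,000.00 = £960,000.00 → penalty = £960,000.00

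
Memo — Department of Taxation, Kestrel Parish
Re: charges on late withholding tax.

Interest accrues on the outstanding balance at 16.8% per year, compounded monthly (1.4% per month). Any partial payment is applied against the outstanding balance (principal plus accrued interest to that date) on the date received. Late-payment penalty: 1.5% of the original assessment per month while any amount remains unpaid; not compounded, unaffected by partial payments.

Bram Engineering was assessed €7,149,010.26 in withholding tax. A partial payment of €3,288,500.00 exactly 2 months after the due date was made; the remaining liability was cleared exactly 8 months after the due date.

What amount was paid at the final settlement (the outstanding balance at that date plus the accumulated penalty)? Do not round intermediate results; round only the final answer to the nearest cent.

€5,273,347.83

Balance at month 2: €7,149,010.2600 × (1 + 0.014)^2 = €7,350,583.7533…
After €3,288,500.00 payment: €7,350,583.7533… − €3,288,500.00 = €4,062,083.7533…
Balance at month 8: €4,062,083.7533… × (1 + 0.014)^6 = €4,415,466.5958…
Penalty: 8 × 1.5% × €7,149,010.26 = €857,881.23…
Final settlement = outstanding balance + penalty = €4,415,466.5958… + €857,881.23… = €5,273,347.83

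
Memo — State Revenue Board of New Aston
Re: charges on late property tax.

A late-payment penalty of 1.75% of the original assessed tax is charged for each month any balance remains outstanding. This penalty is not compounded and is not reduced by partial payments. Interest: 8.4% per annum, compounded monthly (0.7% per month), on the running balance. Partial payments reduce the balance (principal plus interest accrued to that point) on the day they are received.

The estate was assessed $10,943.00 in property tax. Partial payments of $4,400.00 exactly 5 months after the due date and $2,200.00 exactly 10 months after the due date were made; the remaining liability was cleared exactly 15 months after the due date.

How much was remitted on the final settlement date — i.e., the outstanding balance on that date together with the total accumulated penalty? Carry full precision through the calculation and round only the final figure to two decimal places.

Balance at month 5: $10,943.0000 × (1 + 0.007)^5 = $11,331.4047…
After $4,400.00 payment: $11,331.4047… − $4,400.00 = $6,931.4047…
Balance at month 10: $6,931.4047… × (1 + 0.007)^5 = $7,177.4241…
After $2,200.00 payment: $7,177.4241… − $2,200.00 = $4,977.4241…
Balance at month 15: $4,977.4241… × (1 + 0.007)^5 = $5,154.0901…
Penalty: 15 × 1.75% × $10,943.00 = $2,872.54…
Final settlement = outstanding balance + penalty = $5,154.0901… + $2,872.54… = $8,026.63

$8,026.63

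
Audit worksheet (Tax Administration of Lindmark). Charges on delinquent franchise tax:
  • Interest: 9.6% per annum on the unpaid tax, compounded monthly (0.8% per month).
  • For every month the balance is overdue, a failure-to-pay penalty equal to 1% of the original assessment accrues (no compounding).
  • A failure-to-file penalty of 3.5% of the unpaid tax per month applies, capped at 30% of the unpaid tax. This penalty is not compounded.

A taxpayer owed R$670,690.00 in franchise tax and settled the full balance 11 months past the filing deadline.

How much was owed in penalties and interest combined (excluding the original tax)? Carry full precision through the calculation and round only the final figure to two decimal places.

R$336,422.03

Failure-to-file: 11 × 3.5% × R$670,690.00 = R$258,215.65, capped at 30% × R$670,690.00 = R$201,207.00
Failure-to-pay penalty = 1% × R$670,690.00 × 11 mo = R$73,775.90
Interest: R$670,690.00 × ((1 + 0.008)^11 − 1) = R$670,690.00 × 0.0916058… = R$61,439.1255…
Penalties + interest = R$274,982.9000 + R$61,439.1255… = R$336,422.03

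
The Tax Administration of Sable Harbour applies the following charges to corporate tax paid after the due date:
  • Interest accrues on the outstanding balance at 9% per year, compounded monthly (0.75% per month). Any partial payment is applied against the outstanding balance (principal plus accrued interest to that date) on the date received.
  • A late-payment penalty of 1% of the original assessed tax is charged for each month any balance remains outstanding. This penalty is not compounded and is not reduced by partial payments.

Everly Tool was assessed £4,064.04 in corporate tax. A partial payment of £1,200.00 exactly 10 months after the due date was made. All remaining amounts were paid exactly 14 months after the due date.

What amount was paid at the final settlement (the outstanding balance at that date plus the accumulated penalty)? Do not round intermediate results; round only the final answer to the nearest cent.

Balance at month 10: £4,064.0400 × (1 + 0.0075)^10 = £4,379.3386…
After £1,200.00 payment: £4,379.3386… − £1,200.00 = £3,179.3386…
Balance at month 14: £3,179.3386… × (1 + 0.0075)^4 = £3,275.7971…
Penalty: 14 × 1% × £4,064.04 = £568.97…
Final settlement = outstanding balance + penalty = £3,275.7971… + £568.97… = £3,844.76

£3,844.76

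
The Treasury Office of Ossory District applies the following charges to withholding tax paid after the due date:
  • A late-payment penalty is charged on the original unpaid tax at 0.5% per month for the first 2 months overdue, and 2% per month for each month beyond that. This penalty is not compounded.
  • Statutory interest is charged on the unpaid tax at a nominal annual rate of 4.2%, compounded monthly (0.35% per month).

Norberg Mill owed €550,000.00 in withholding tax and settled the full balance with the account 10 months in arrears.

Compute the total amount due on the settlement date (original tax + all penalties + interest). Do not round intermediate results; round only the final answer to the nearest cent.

€663,056.03

Penalty, months 1–2: 2 × 0.5% × €550,000.00 = €5,500.00
Penalty, months 3–10: 8 × 2% × €550,000.00 = €88,000.00
Interest: €550,000.00 × ((1 + 0.0035)^10 − 1) = €550,000.00 × 0.0355564… = €19,556.0347…
Total = €550,000.00 + €93,500.0000 + €19,556.0347… = €663,056.03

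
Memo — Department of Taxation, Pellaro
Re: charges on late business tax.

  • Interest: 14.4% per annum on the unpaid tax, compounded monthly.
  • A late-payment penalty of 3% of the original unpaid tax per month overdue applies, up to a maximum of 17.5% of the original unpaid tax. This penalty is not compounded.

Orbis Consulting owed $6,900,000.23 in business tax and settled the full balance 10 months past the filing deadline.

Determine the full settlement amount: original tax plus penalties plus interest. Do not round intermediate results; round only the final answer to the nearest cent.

Penalty (uncapped): 10 × 3% × $6,900,000.23 = $2,070,000.07…; cap = 17.5% × $6,900,000.23 = $1,207,500.04… → penalty = $1,207,500.04…
Interest (14.4%/yr ÷ 12 = 1.2%/month): $6,900,000.23 × ((1 + 0.012)^10 − 1) = $874,173.2966…
Total = $6,900,000.23 + $1,207,500.0403… + $874,173.2966… = $8,981,673.57

$8,981,673.57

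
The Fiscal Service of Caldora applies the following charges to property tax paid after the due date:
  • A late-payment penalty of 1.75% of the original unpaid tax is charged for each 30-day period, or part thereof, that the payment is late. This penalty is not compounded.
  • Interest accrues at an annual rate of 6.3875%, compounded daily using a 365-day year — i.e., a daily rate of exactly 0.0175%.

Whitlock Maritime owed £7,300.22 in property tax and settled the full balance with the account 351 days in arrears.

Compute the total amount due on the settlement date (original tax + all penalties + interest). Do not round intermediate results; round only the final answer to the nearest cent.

Penalty periods: ⌈351/30⌉ = 12; penalty = 12 × 1.75% × £7,300.22 = £1,533.05…
Interest: £7,300.22 × ((1 + 0.000175)^351 − 1) = £7,300.22 × 0.06334503… = £462.4326…
Total = £7,300.22 + £1,533.0462 + £462.4326… = £9,295.70

£9,295.70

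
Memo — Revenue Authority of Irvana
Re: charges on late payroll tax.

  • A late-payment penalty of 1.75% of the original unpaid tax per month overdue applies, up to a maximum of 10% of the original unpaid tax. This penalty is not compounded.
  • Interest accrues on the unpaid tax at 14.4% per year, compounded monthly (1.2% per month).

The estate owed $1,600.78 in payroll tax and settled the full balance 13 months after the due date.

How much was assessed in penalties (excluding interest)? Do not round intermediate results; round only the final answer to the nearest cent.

Penalty (uncapped): 13 × 1.75% × $1,600.78 = $364.18…; cap = 10% × $1,600.78 = $160.08… → penalty = $160.08…

$160.08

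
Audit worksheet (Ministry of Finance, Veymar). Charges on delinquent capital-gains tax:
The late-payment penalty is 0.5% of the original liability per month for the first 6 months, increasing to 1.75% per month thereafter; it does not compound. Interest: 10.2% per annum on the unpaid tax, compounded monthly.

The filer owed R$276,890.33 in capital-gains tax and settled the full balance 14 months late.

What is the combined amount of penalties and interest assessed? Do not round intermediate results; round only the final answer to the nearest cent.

R$81,905.16

Penalty, months 1–6: 6 × 0.5% × R$276,890.33 = R$8,306.71…
Penalty, months 7–14: 8 × 1.75% × R$276,890.33 = R$38,764.65…
Interest (10.2%/yr ÷ 12 = 0.85%/month): R$276,890.33 × ((1 + 0.0085)^14 − 1) = R$34,833.8022…
Penalties + interest = R$47,071.3561 + R$34,833.8022… = R$81,905.16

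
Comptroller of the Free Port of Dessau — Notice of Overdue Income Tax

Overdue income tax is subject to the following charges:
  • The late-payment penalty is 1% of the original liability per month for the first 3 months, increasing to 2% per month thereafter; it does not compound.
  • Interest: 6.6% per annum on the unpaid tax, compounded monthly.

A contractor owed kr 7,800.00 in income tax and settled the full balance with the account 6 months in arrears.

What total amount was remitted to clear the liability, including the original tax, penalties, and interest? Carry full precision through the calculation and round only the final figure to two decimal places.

kr 8,762.97

Penalty, months 1–3: 3 × 1% × kr 7,800.00 = kr 234.00
Penalty, months 4–6: 3 × 2% × kr 7,800.00 = kr 468.00
Interest (6.6%/yr ÷ 12 = 0.55%/month): kr 7,800.00 × ((1 + 0.0055)^6 − 1) = kr 260.9653…
Total = kr 7,800.00 + kr 702.0000 + kr 260.9653… = kr 8,762.97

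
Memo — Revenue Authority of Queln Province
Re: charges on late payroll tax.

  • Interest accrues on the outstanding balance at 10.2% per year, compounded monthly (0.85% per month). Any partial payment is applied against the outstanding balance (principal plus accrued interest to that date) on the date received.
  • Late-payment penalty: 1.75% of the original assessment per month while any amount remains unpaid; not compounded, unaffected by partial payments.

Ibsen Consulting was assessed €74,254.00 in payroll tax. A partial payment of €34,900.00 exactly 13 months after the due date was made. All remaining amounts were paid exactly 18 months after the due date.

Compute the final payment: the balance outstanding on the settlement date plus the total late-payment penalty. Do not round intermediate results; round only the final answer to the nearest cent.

Balance at month 13: €74,254.0000 × (1 + 0.0085)^13 = €82,890.8488…
After €34,900.00 payment: €82,890.8488… − €34,900.00 = €47,990.8488…
Balance at month 18: €47,990.8488… × (1 + 0.0085)^5 = €50,065.4292…
Penalty: 18 × 1.75% × €74,254.00 = €23,390.01
Final settlement = outstanding balance + penalty = €50,065.4292… + €23,390.01 = €73,455.44

€73,455.44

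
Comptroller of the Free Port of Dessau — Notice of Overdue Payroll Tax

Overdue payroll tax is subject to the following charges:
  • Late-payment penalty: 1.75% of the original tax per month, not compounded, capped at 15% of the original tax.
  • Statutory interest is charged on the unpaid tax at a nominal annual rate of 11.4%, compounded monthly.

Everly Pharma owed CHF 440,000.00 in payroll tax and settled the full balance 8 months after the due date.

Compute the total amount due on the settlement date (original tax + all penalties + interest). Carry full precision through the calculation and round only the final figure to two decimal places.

CHF 536,173.26

Penalty: 8 × 1.75% × CHF 440,000.00 = CHF 61,600.00 (below the 15% cap of CHF 66,000.00)
Interest (11.4%/yr ÷ 12 = 0.95%/month): CHF 440,000.00 × ((1 + 0.0095)^8 − 1) = CHF 34,573.2585…
Total = CHF 440,000.00 + CHF 61,600.0000 + CHF 34,573.2585… = CHF 536,173.26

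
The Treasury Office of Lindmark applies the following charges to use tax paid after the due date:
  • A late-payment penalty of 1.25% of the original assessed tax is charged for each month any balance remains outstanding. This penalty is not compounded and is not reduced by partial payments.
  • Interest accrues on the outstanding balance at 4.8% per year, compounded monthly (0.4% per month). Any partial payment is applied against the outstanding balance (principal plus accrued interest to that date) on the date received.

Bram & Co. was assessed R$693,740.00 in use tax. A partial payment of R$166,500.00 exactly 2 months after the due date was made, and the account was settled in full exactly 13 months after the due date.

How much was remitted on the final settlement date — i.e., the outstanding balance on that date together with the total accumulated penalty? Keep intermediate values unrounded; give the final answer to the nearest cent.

Balance at month 2: R$693,740.0000 × (1 + 0.004)^2 = R$699,301.0198…
After R$166,500.00 payment: R$699,301.0198… − R$166,500.00 = R$532,801.0198…
Balance at month 13: R$532,801.0198… × (1 + 0.004)^11 = R$556,718.8013…
Penalty: 13 × 1.25% × R$693,740.00 = R$112,732.75
Final settlement = outstanding balance + penalty = R$556,718.8013… + R$112,732.75 = R$669,451.55

R$669,451.55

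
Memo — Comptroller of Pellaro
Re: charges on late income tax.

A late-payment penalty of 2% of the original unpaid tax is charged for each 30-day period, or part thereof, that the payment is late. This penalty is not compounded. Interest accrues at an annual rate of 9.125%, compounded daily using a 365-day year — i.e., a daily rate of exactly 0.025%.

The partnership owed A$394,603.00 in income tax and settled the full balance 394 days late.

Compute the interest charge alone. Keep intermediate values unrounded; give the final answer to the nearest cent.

A$40,841.73

Interest: A$394,603.00 × ((1 + 0.00025)^394 − 1) = A$394,603.00 × 0.10350082… = A$40,841.7340…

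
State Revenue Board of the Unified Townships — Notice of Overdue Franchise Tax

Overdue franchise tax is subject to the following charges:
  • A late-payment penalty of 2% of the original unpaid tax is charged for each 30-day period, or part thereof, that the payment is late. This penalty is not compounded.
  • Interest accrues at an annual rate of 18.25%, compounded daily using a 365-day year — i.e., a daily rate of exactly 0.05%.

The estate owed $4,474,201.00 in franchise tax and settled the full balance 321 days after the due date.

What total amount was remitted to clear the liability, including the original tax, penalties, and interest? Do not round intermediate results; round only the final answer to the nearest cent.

$6,237,262.94

Penalty periods: ⌈321/30⌉ = 11; penalty = 11 × 2% × $4,474,201.00 = $984,324.22
Interest: $4,474,201.00 × ((1 + 0.0005)^321 − 1) = $4,474,201.00 × 0.17405068… = $778,737.7225…
Total = $4,474,201.00 + $984,324.2200 + $778,737.7225… = $6,237,262.94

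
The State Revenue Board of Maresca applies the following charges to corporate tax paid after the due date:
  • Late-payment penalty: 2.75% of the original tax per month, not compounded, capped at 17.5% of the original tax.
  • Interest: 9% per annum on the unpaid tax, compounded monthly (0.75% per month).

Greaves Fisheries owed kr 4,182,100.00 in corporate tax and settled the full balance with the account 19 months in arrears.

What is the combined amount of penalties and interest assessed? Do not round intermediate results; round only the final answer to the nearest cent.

Penalty (uncapped): 19 × 2.75% × kr 4,182,100.00 = kr 2,185,147.25; cap = 17.5% × kr 4,182,100.00 = kr 731,867.50 → penalty = kr 731,867.50
Interest: kr 4,182,100.00 × ((1 + 0.0075)^19 − 1) = kr 4,182,100.00 × 0.1525401… = kr 637,937.9171…
Penalties + interest = kr 731,867.5000 + kr 637,937.9171… = kr 1,369,805.42

kr 1,369,805.42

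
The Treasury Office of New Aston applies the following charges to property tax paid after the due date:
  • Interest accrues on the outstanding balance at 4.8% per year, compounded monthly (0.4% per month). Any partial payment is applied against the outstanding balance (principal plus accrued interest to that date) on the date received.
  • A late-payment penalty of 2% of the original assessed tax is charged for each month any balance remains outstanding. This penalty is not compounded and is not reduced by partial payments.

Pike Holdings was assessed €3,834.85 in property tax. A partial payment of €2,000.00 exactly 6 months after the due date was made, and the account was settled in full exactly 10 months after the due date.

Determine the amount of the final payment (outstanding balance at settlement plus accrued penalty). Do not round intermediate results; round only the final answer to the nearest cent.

Balance at month 6: €3,834.8500 × (1 + 0.004)^6 = €3,927.8117…
After €2,000.00 payment: €3,927.8117… − €2,000.00 = €1,927.8117…
Balance at month 10: €1,927.8117… × (1 + 0.004)^4 = €1,958.8422…
Penalty: 10 × 2% × €3,834.85 = €766.97
Final settlement = outstanding balance + penalty = €1,958.8422… + €766.97 = €2,725.81

€2,725.81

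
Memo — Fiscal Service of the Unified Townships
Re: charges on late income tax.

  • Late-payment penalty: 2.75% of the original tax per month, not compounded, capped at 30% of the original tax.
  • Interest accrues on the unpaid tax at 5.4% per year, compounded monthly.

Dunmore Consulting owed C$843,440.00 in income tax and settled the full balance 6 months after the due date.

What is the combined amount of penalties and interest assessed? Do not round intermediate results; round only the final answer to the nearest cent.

C$162,198.22

Penalty: 6 × 2.75% × C$843,440.00 = C$139,167.60 (below the 30% cap of C$253,032.00)
Interest (5.4%/yr ÷ 12 = 0.45%/month): C$843,440.00 × ((1 + 0.0045)^6 − 1) = C$23,030.6173…
Penalties + interest = C$139,167.6000 + C$23,030.6173… = C$162,198.22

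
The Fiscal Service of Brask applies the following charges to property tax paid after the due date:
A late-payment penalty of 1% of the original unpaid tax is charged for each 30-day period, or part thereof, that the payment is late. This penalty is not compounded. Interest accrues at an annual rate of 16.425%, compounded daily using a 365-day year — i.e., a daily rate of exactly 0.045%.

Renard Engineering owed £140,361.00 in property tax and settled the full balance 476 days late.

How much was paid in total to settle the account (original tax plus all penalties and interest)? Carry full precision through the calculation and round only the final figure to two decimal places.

£196,338.47

Penalty periods: ⌈476/30⌉ = 16; penalty = 16 × 1% × £140,361.00 = £22,457.76
Interest: £140,361.00 × ((1 + 0.00045)^476 − 1) = £140,361.00 × 0.23881072… = £33,519.7109…
Total = £140,361.00 + £22,457.7600 + £33,519.7109… = £196,338.47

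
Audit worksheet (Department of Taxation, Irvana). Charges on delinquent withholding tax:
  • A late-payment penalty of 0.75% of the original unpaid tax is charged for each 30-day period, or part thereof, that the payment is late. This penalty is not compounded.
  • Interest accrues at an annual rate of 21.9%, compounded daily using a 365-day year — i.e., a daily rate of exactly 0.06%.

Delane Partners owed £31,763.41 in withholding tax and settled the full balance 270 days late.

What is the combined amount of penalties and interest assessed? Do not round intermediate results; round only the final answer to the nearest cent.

Penalty periods: ⌈270/30⌉ = 9; penalty = 9 × 0.75% × £31,763.41 = £2,144.03…
Interest: £31,763.41 × ((1 + 0.0006)^270 − 1) = £31,763.41 × 0.17580312… = £5,584.1065…
Penalties + interest = £2,144.0302… + £5,584.1065… = £7,728.14

£7,728.14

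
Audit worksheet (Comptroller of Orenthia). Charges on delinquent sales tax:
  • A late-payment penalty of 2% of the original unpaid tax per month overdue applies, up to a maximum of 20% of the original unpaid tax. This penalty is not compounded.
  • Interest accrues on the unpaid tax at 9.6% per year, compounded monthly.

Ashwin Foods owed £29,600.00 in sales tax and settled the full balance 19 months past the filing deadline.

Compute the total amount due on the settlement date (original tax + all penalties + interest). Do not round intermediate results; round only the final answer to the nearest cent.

Penalty (uncapped): 19 × 2% × £29,600.00 = £11,248.00; cap = 20% × £29,600.00 = £5,920.00 → penalty = £5,920.00
Interest (9.6%/yr ÷ 12 = 0.8%/month): £29,600.00 × ((1 + 0.008)^19 − 1) = £4,838.3092…
Total = £29,600.00 + £5,920.0000 + £4,838.3092… = £40,358.31

£40,358.31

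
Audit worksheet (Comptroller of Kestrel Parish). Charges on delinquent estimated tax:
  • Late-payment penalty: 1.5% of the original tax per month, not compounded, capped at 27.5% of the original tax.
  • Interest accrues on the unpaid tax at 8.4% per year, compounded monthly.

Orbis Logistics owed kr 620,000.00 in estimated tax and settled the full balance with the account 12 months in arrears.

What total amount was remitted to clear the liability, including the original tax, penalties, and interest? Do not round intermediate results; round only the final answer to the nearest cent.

Penalty: 12 × 1.5% × kr 620,000.00 = kr 111,600.00 (below the 27.5% cap of kr 170,500.00)
Interest (8.4%/yr ÷ 12 = 0.7%/month): kr 620,000.00 × ((1 + 0.007)^12 − 1) = kr 54,132.6104…
Total = kr 620,000.00 + kr 111,600.0000 + kr 54,132.6104… = kr 785,732.61

kr 785,732.61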